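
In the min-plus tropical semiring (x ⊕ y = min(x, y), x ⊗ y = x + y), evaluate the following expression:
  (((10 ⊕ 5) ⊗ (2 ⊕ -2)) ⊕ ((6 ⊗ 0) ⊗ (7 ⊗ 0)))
(((10 ⊕ 5) ⊗ (2 ⊕ -2)) ⊕ ((6 ⊗ 0) ⊗ (7 ⊗ 0))) = 3

Expand innermost to outermost. Recall ⊕ takes the minimum of its arguments and ⊗ takes their sum. Working out the expression (((10 ⊕ 5) ⊗ (2 ⊕ -2)) ⊕ ((6 ⊗ 0) ⊗ (7 ⊗ 0))) gives 3.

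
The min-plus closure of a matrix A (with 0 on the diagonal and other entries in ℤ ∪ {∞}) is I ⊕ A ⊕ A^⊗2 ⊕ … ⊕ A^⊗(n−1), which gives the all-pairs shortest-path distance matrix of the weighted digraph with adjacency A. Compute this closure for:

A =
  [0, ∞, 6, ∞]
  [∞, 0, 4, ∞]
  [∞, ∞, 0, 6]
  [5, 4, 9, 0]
Closure =
  [0, 16, 6, 12]
  [15, 0, 4, 10]
  [11, 10, 0, 6]
  [5, 4, 8, 0]

This is the Floyd-Warshall all-pairs shortest-path computation. For each intermediate vertex k = 0, 1, …, 3, update dist[i][j] ← min(dist[i][j], dist[i][k] + dist[k][j]). The final matrix gives, for each (i, j), the minimum total weight of any directed path from i to j (possibly empty when i = j).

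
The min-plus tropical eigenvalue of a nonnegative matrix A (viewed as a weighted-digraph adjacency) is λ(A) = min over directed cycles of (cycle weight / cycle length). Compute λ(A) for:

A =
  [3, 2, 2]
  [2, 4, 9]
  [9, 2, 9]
λ(A) = 2

Enumerate directed cycles and compute their means (weight / length). Sample:
  cycle 0 → 0: weight = 3, length = 1, mean = 3/1 ≈ 3.000
  cycle 1 → 1: weight = 4, length = 1, mean = 4/1 ≈ 4.000
  cycle 2 → 2: weight = 9, length = 1, mean = 9/1 ≈ 9.000
  cycle 0 → 1 → 0: weight = 4, length = 2, mean = 4/2 ≈ 2.000
  cycle 0 → 2 → 0: weight = 11, length = 2, mean = 11/2 ≈ 5.500
  cycle 1 → 0 → 1: weight = 4, length = 2, mean = 4/2 ≈ 2.000
Minimum mean = 2.000, attained e.g. along the cycle 0 → 1 → 0 with weight 4 and length 2. So λ(A) = 4/2 = 2.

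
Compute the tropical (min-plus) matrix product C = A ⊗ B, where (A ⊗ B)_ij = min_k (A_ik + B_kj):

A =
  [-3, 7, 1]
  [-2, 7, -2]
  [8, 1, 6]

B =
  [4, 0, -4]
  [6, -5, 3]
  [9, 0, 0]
A ⊗ B =
  [1, -3, -7]
  [2, -2, -6]
  [7, -4, 4]

Apply the min-plus product entry-by-entry:
  C[0][0] = min over k of (A[0][0] + B[0][0] = -3 + 4 = 1, A[0][1] + B[1][0] = 7 + 6 = 13, A[0][2] + B[2][0] = 1 + 9 = 10) = 1 (attained at k = 0)
  C[0][1] = min over k of (A[0][0] + B[0][1] = -3 + 0 = -3, A[0][1] + B[1][1] = 7 + -5 = 2, A[0][2] + B[2][1] = 1 + 0 = 1) = -3 (attained at k = 0)
  C[0][2] = min over k of (A[0][0] + B[0][2] = -3 + -4 = -7, A[0][1] + B[1][2] = 7 + 3 = 10, A[0][2] + B[2][2] = 1 + 0 = 1) = -7 (attained at k = 0)
  C[1][0] = min over k of (A[1][0] + B[0][0] = -2 + 4 = 2, A[1][1] + B[1][0] = 7 + 6 = 13, A[1][2] + B[2][0] = -2 + 9 = 7) = 2 (attained at k = 0)
  C[1][1] = min over k of (A[1][0] + B[0][1] = -2 + 0 = -2, A[1][1] + B[1][1] = 7 + -5 = 2, A[1][2] + B[2][1] = -2 + 0 = -2) = -2 (attained at k = 0)
  C[1][2] = min over k of (A[1][0] + B[0][2] = -2 + -4 = -6, A[1][1] + B[1][2] = 7 + 3 = 10, A[1][2] + B[2][2] = -2 + 0 = -2) = -6 (attained at k = 0)
  C[2][0] = min over k of (A[2][0] + B[0][0] = 8 + 4 = 12, A[2][1] + B[1][0] = 1 + 6 = 7, A[2][2] + B[2][0] = 6 + 9 = 15) = 7 (attained at k = 1)
  C[2][1] = min over k of (A[2][0] + B[0][1] = 8 + 0 = 8, A[2][1] + B[1][1] = 1 + -5 = -4, A[2][2] + B[2][1] = 6 + 0 = 6) = -4 (attained at k = 1)
  C[2][2] = min over k of (A[2][0] + B[0][2] = 8 + -4 = 4, A[2][1] + B[1][2] = 1 + 3 = 4, A[2][2] + B[2][2] = 6 + 0 = 6) = 4 (attained at k = 0)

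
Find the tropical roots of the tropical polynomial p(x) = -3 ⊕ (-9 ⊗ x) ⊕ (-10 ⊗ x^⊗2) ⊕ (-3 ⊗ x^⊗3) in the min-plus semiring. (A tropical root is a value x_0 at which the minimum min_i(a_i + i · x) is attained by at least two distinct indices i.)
Roots: {-7, 1, 6}

Each tropical root is a break point of the lower envelope of the lines y = a_i + i · x (there are 4 lines, with slopes 0, 1, ..., 3). Only the lines that attain the minimum somewhere contribute to roots; other lines are dominated. Here the surviving (envelope) indices are i = 3, i = 2, i = 1, i = 0.
Intersections between consecutive envelope lines give the roots: for adjacent envelope indices i < j the intersection is x = (a_i − a_j) / (j − i). Reading off the sorted break points: {-7, 1, 6}.
Verification: at each break x_0, at least two indices attain the minimum of min_i(a_i + i · x_0).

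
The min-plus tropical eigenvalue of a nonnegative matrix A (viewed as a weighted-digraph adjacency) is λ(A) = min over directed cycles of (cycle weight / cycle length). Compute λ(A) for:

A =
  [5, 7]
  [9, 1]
λ(A) = 1

Enumerate directed cycles and compute their means (weight / length). Sample:
  cycle 0 → 0: weight = 5, length = 1, mean = 5/1 ≈ 5.000
  cycle 1 → 1: weight = 1, length = 1, mean = 1/1 ≈ 1.000
  cycle 0 → 1 → 0: weight = 16, length = 2, mean = 16/2 ≈ 8.000
  cycle 1 → 0 → 1: weight = 16, length = 2, mean = 16/2 ≈ 8.000
Minimum mean = 1.000, attained e.g. along the cycle 1 → 1 with weight 1 and length 1. So λ(A) = 1/1 = 1.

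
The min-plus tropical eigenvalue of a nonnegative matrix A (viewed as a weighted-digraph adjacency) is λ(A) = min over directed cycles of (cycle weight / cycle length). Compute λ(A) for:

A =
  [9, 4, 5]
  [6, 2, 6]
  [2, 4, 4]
λ(A) = 2

Enumerate directed cycles and compute their means (weight / length). Sample:
  cycle 0 → 0: weight = 9, length = 1, mean = 9/1 ≈ 9.000
  cycle 1 → 1: weight = 2, length = 1, mean = 2/1 ≈ 2.000
  cycle 2 → 2: weight = 4, length = 1, mean = 4/1 ≈ 4.000
  cycle 0 → 1 → 0: weight = 10, length = 2, mean = 10/2 ≈ 5.000
  cycle 0 → 2 → 0: weight = 7, length = 2, mean = 7/2 ≈ 3.500
  cycle 1 → 0 → 1: weight = 10, length = 2, mean = 10/2 ≈ 5.000
Minimum mean = 2.000, attained e.g. along the cycle 1 → 1 with weight 2 and length 1. So λ(A) = 2/1 = 2.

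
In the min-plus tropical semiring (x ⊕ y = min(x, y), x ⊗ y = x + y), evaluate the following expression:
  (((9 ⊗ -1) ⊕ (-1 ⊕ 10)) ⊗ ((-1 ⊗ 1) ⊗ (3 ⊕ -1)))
(((9 ⊗ -1) ⊕ (-1 ⊕ 10)) ⊗ ((-1 ⊗ 1) ⊗ (3 ⊕ -1))) = -2

Expand innermost to outermost. Recall ⊕ takes the minimum of its arguments and ⊗ takes their sum. Working out the expression (((9 ⊗ -1) ⊕ (-1 ⊕ 10)) ⊗ ((-1 ⊗ 1) ⊗ (3 ⊕ -1))) gives -2.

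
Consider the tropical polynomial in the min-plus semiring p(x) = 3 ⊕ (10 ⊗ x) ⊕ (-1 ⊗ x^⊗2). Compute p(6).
p(6) = 3

A tropical monomial a ⊗ x^⊗i evaluates to a + i · x. Evaluating each term at x = 6:
  Term 0 contributes 3 + 0 · 6 = 3
  Term 1 contributes 10 + 1 · 6 = 16
  Term 2 contributes -1 + 2 · 6 = 11
p(6) = ⊕ of these = min[3, 16, 11] = 3.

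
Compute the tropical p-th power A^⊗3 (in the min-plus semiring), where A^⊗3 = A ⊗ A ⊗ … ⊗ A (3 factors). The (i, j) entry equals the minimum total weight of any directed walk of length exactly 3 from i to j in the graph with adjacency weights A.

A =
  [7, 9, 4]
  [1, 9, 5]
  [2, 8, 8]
A^⊗3 =
  [13, 15, 10]
  [7, 13, 11]
  [8, 14, 13]

Each entry (A^⊗3)_ij equals the minimum over all length-3 walks i = v_0 → v_1 → … → v_3 = j of Σ_t A[v_t][v_{t+1}]. For example, for (i, j) = (0, 2) we minimise over 9 possible intermediate vertex sequences; the minimum is 10, attained along the walk 0 → 2 → 0 → 2.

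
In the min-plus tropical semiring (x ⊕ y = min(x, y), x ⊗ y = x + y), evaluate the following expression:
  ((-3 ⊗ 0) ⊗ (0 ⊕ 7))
((-3 ⊗ 0) ⊗ (0 ⊕ 7)) = -3

Expand innermost to outermost. Recall ⊕ takes the minimum of its arguments and ⊗ takes their sum. Working out the expression ((-3 ⊗ 0) ⊗ (0 ⊕ 7)) gives -3.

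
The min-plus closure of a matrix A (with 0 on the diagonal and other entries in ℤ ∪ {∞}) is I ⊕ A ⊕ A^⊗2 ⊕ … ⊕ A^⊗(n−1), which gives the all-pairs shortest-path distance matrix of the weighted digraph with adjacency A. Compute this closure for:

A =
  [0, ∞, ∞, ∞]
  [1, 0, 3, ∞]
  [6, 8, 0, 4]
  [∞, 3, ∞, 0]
Closure =
  [0, ∞, ∞, ∞]
  [1, 0, 3, 7]
  [6, 7, 0, 4]
  [4, 3, 6, 0]

This is the Floyd-Warshall all-pairs shortest-path computation. For each intermediate vertex k = 0, 1, …, 3, update dist[i][j] ← min(dist[i][j], dist[i][k] + dist[k][j]). The final matrix gives, for each (i, j), the minimum total weight of any directed path from i to j (possibly empty when i = j).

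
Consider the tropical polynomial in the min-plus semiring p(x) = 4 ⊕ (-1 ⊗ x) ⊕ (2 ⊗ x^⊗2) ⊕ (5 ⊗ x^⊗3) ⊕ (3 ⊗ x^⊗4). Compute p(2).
p(2) = 1

A tropical monomial a ⊗ x^⊗i evaluates to a + i · x. Evaluating each term at x = 2:
  Term 0 contributes 4 + 0 · 2 = 4
  Term 1 contributes -1 + 1 · 2 = 1
  Term 2 contributes 2 + 2 · 2 = 6
  Term 3 contributes 5 + 3 · 2 = 11
  Term 4 contributes 3 + 4 · 2 = 11
p(2) = ⊕ of these = min[4, 1, 6, 11, 11] = 1.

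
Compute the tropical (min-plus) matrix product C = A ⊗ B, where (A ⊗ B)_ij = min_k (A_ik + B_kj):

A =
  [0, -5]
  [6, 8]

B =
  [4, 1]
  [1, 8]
A ⊗ B =
  [-4, 1]
  [9, 7]

Apply the min-plus product entry-by-entry:
  C[0][0] = min over k of (A[0][0] + B[0][0] = 0 + 4 = 4, A[0][1] + B[1][0] = -5 + 1 = -4) = -4 (attained at k = 1)
  C[0][1] = min over k of (A[0][0] + B[0][1] = 0 + 1 = 1, A[0][1] + B[1][1] = -5 + 8 = 3) = 1 (attained at k = 0)
  C[1][0] = min over k of (A[1][0] + B[0][0] = 6 + 4 = 10, A[1][1] + B[1][0] = 8 + 1 = 9) = 9 (attained at k = 1)
  C[1][1] = min over k of (A[1][0] + B[0][1] = 6 + 1 = 7, A[1][1] + B[1][1] = 8 + 8 = 16) = 7 (attained at k = 0)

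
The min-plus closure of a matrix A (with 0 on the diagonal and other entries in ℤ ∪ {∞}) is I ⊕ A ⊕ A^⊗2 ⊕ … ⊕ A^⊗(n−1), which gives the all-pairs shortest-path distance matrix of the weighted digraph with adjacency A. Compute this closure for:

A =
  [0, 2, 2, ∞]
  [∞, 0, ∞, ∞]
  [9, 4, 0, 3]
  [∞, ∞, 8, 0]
Closure =
  [0, 2, 2, 5]
  [∞, 0, ∞, ∞]
  [9, 4, 0, 3]
  [17, 12, 8, 0]

This is the Floyd-Warshall all-pairs shortest-path computation. For each intermediate vertex k = 0, 1, …, 3, update dist[i][j] ← min(dist[i][j], dist[i][k] + dist[k][j]). The final matrix gives, for each (i, j), the minimum total weight of any directed path from i to j (possibly empty when i = j).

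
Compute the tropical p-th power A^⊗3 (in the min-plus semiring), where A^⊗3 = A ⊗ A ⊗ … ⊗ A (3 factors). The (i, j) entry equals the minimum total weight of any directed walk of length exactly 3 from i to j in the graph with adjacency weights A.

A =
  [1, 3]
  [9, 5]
A^⊗3 =
  [3, 5]
  [11, 13]

Each entry (A^⊗3)_ij equals the minimum over all length-3 walks i = v_0 → v_1 → … → v_3 = j of Σ_t A[v_t][v_{t+1}]. For example, for (i, j) = (0, 1) we minimise over 4 possible intermediate vertex sequences; the minimum is 5, attained along the walk 0 → 0 → 0 → 1.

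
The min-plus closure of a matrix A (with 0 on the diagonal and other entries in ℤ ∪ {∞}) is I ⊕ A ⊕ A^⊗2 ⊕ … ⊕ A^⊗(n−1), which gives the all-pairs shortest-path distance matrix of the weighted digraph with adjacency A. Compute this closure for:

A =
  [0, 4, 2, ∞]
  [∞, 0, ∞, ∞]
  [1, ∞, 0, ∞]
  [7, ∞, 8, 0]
Closure =
  [0, 4, 2, ∞]
  [∞, 0, ∞, ∞]
  [1, 5, 0, ∞]
  [7, 11, 8, 0]

This is the Floyd-Warshall all-pairs shortest-path computation. For each intermediate vertex k = 0, 1, …, 3, update dist[i][j] ← min(dist[i][j], dist[i][k] + dist[k][j]). The final matrix gives, for each (i, j), the minimum total weight of any directed path from i to j (possibly empty when i = j).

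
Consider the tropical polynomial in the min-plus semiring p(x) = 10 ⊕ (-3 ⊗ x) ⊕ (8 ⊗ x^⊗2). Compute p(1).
p(1) = -2

A tropical monomial a ⊗ x^⊗i evaluates to a + i · x. Evaluating each term at x = 1:
  Term 0 contributes 10 + 0 · 1 = 10
  Term 1 contributes -3 + 1 · 1 = -2
  Term 2 contributes 8 + 2 · 1 = 10
p(1) = ⊕ of these = min[10, -2, 10] = -2.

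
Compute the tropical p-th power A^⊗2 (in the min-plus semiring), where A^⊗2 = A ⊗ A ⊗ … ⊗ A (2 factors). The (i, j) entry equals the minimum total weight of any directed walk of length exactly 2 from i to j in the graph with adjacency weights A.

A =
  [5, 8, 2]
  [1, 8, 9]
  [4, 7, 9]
A^⊗2 =
  [6, 9, 7]
  [6, 9, 3]
  [8, 12, 6]

Each entry (A^⊗2)_ij equals the minimum over all length-2 walks i = v_0 → v_1 → … → v_2 = j of Σ_t A[v_t][v_{t+1}]. For example, for (i, j) = (0, 2) we minimise over 3 possible intermediate vertex sequences; the minimum is 7, attained along the walk 0 → 0 → 2.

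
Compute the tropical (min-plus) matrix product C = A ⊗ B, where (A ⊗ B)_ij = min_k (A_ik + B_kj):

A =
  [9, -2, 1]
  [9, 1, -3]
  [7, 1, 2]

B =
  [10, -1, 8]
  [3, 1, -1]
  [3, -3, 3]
A ⊗ B =
  [1, -2, -3]
  [0, -6, 0]
  [4, -1, 0]

Apply the min-plus product entry-by-entry:
  C[0][0] = min over k of (A[0][0] + B[0][0] = 9 + 10 = 19, A[0][1] + B[1][0] = -2 + 3 = 1, A[0][2] + B[2][0] = 1 + 3 = 4) = 1 (attained at k = 1)
  C[0][1] = min over k of (A[0][0] + B[0][1] = 9 + -1 = 8, A[0][1] + B[1][1] = -2 + 1 = -1, A[0][2] + B[2][1] = 1 + -3 = -2) = -2 (attained at k = 2)
  C[0][2] = min over k of (A[0][0] + B[0][2] = 9 + 8 = 17, A[0][1] + B[1][2] = -2 + -1 = -3, A[0][2] + B[2][2] = 1 + 3 = 4) = -3 (attained at k = 1)
  C[1][0] = min over k of (A[1][0] + B[0][0] = 9 + 10 = 19, A[1][1] + B[1][0] = 1 + 3 = 4, A[1][2] + B[2][0] = -3 + 3 = 0) = 0 (attained at k = 2)
  C[1][1] = min over k of (A[1][0] + B[0][1] = 9 + -1 = 8, A[1][1] + B[1][1] = 1 + 1 = 2, A[1][2] + B[2][1] = -3 + -3 = -6) = -6 (attained at k = 2)
  C[1][2] = min over k of (A[1][0] + B[0][2] = 9 + 8 = 17, A[1][1] + B[1][2] = 1 + -1 = 0, A[1][2] + B[2][2] = -3 + 3 = 0) = 0 (attained at k = 1)
  C[2][0] = min over k of (A[2][0] + B[0][0] = 7 + 10 = 17, A[2][1] + B[1][0] = 1 + 3 = 4, A[2][2] + B[2][0] = 2 + 3 = 5) = 4 (attained at k = 1)
  C[2][1] = min over k of (A[2][0] + B[0][1] = 7 + -1 = 6, A[2][1] + B[1][1] = 1 + 1 = 2, A[2][2] + B[2][1] = 2 + -3 = -1) = -1 (attained at k = 2)
  C[2][2] = min over k of (A[2][0] + B[0][2] = 7 + 8 = 15, A[2][1] + B[1][2] = 1 + -1 = 0, A[2][2] + B[2][2] = 2 + 3 = 5) = 0 (attained at k = 1)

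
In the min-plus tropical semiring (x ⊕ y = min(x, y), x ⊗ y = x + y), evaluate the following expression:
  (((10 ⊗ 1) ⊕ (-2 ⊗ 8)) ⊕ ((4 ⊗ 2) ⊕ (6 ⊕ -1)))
(((10 ⊗ 1) ⊕ (-2 ⊗ 8)) ⊕ ((4 ⊗ 2) ⊕ (6 ⊕ -1))) = -1

Expand innermost to outermost. Recall ⊕ takes the minimum of its arguments and ⊗ takes their sum. Working out the expression (((10 ⊗ 1) ⊕ (-2 ⊗ 8)) ⊕ ((4 ⊗ 2) ⊕ (6 ⊕ -1))) gives -1.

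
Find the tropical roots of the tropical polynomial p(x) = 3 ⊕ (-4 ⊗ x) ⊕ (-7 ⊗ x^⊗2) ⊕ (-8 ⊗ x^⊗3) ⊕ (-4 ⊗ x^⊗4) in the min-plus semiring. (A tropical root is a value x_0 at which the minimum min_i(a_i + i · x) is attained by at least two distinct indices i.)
Roots: {-4, 1, 3, 7}

Each tropical root is a break point of the lower envelope of the lines y = a_i + i · x (there are 5 lines, with slopes 0, 1, ..., 4). Only the lines that attain the minimum somewhere contribute to roots; other lines are dominated. Here the surviving (envelope) indices are i = 4, i = 3, i = 2, i = 1, i = 0.
Intersections between consecutive envelope lines give the roots: for adjacent envelope indices i < j the intersection is x = (a_i − a_j) / (j − i). Reading off the sorted break points: {-4, 1, 3, 7}.
Verification: at each break x_0, at least two indices attain the minimum of min_i(a_i + i · x_0).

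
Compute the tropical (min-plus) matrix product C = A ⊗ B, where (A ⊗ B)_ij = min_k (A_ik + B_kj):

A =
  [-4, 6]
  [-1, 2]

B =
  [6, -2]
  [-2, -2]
A ⊗ B =
  [2, -6]
  [0, -3]

Apply the min-plus product entry-by-entry:
  C[0][0] = min over k of (A[0][0] + B[0][0] = -4 + 6 = 2, A[0][1] + B[1][0] = 6 + -2 = 4) = 2 (attained at k = 0)
  C[0][1] = min over k of (A[0][0] + B[0][1] = -4 + -2 = -6, A[0][1] + B[1][1] = 6 + -2 = 4) = -6 (attained at k = 0)
  C[1][0] = min over k of (A[1][0] + B[0][0] = -1 + 6 = 5, A[1][1] + B[1][0] = 2 + -2 = 0) = 0 (attained at k = 1)
  C[1][1] = min over k of (A[1][0] + B[0][1] = -1 + -2 = -3, A[1][1] + B[1][1] = 2 + -2 = 0) = -3 (attained at k = 0)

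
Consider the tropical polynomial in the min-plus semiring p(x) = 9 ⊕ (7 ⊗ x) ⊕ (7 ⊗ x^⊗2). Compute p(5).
p(5) = 9

A tropical monomial a ⊗ x^⊗i evaluates to a + i · x. Evaluating each term at x = 5:
  Term 0 contributes 9 + 0 · 5 = 9
  Term 1 contributes 7 + 1 · 5 = 12
  Term 2 contributes 7 + 2 · 5 = 17
p(5) = ⊕ of these = min[9, 12, 17] = 9.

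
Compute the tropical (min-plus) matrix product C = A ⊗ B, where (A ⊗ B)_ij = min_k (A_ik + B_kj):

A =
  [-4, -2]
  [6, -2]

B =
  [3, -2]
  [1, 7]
A ⊗ B =
  [-1, -6]
  [-1, 4]

Apply the min-plus product entry-by-entry:
  C[0][0] = min over k of (A[0][0] + B[0][0] = -4 + 3 = -1, A[0][1] + B[1][0] = -2 + 1 = -1) = -1 (attained at k = 0)
  C[0][1] = min over k of (A[0][0] + B[0][1] = -4 + -2 = -6, A[0][1] + B[1][1] = -2 + 7 = 5) = -6 (attained at k = 0)
  C[1][0] = min over k of (A[1][0] + B[0][0] = 6 + 3 = 9, A[1][1] + B[1][0] = -2 + 1 = -1) = -1 (attained at k = 1)
  C[1][1] = min over k of (A[1][0] + B[0][1] = 6 + -2 = 4, A[1][1] + B[1][1] = -2 + 7 = 5) = 4 (attained at k = 0)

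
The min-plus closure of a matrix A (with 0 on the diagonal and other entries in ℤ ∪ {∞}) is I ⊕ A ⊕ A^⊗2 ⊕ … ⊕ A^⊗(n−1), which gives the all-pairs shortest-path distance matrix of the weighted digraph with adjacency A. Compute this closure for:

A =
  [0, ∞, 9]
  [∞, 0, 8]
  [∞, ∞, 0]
Closure =
  [0, ∞, 9]
  [∞, 0, 8]
  [∞, ∞, 0]

This is the Floyd-Warshall all-pairs shortest-path computation. For each intermediate vertex k = 0, 1, …, 2, update dist[i][j] ← min(dist[i][j], dist[i][k] + dist[k][j]). The final matrix gives, for each (i, j), the minimum total weight of any directed path from i to j (possibly empty when i = j).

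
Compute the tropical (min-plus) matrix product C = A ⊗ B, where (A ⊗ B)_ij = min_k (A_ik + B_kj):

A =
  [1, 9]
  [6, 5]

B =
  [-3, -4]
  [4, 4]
A ⊗ B =
  [-2, -3]
  [3, 2]

Apply the min-plus product entry-by-entry:
  C[0][0] = min over k of (A[0][0] + B[0][0] = 1 + -3 = -2, A[0][1] + B[1][0] = 9 + 4 = 13) = -2 (attained at k = 0)
  C[0][1] = min over k of (A[0][0] + B[0][1] = 1 + -4 = -3, A[0][1] + B[1][1] = 9 + 4 = 13) = -3 (attained at k = 0)
  C[1][0] = min over k of (A[1][0] + B[0][0] = 6 + -3 = 3, A[1][1] + B[1][0] = 5 + 4 = 9) = 3 (attained at k = 0)
  C[1][1] = min over k of (A[1][0] + B[0][1] = 6 + -4 = 2, A[1][1] + B[1][1] = 5 + 4 = 9) = 2 (attained at k = 0)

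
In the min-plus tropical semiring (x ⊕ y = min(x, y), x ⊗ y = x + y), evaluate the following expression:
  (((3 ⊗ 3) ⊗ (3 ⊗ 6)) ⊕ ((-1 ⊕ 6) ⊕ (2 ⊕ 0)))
(((3 ⊗ 3) ⊗ (3 ⊗ 6)) ⊕ ((-1 ⊕ 6) ⊕ (2 ⊕ 0))) = -1

Expand innermost to outermost. Recall ⊕ takes the minimum of its arguments and ⊗ takes their sum. Working out the expression (((3 ⊗ 3) ⊗ (3 ⊗ 6)) ⊕ ((-1 ⊕ 6) ⊕ (2 ⊕ 0))) gives -1.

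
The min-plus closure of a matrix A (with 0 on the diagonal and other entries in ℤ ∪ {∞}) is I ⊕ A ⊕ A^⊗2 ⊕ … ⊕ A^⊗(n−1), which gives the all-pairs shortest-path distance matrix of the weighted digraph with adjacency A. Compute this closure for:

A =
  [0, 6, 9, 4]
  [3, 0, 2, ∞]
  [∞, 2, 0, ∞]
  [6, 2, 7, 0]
Closure =
  [0, 6, 8, 4]
  [3, 0, 2, 7]
  [5, 2, 0, 9]
  [5, 2, 4, 0]

This is the Floyd-Warshall all-pairs shortest-path computation. For each intermediate vertex k = 0, 1, …, 3, update dist[i][j] ← min(dist[i][j], dist[i][k] + dist[k][j]). The final matrix gives, for each (i, j), the minimum total weight of any directed path from i to j (possibly empty when i = j).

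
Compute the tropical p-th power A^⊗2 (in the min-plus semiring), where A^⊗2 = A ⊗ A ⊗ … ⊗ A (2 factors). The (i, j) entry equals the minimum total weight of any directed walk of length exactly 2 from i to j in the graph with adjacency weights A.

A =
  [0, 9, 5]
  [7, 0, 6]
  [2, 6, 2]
A^⊗2 =
  [0, 9, 5]
  [7, 0, 6]
  [2, 6, 4]

Each entry (A^⊗2)_ij equals the minimum over all length-2 walks i = v_0 → v_1 → … → v_2 = j of Σ_t A[v_t][v_{t+1}]. For example, for (i, j) = (0, 2) we minimise over 3 possible intermediate vertex sequences; the minimum is 5, attained along the walk 0 → 0 → 2.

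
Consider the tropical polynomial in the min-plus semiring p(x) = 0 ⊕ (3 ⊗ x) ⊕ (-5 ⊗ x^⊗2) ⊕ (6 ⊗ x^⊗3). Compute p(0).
p(0) = -5

A tropical monomial a ⊗ x^⊗i evaluates to a + i · x. Evaluating each term at x = 0:
  Term 0 contributes 0 + 0 · 0 = 0
  Term 1 contributes 3 + 1 · 0 = 3
  Term 2 contributes -5 + 2 · 0 = -5
  Term 3 contributes 6 + 3 · 0 = 6
p(0) = ⊕ of these = min[0, 3, -5, 6] = -5.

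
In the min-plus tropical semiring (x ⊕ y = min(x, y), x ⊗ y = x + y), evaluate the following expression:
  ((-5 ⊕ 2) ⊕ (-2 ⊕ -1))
((-5 ⊕ 2) ⊕ (-2 ⊕ -1)) = -5

Expand innermost to outermost. Recall ⊕ takes the minimum of its arguments and ⊗ takes their sum. Working out the expression ((-5 ⊕ 2) ⊕ (-2 ⊕ -1)) gives -5.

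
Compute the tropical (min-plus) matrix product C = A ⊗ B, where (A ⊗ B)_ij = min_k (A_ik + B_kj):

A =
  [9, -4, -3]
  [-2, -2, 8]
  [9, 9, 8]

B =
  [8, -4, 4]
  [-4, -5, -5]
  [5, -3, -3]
A ⊗ B =
  [-8, -9, -9]
  [-6, -7, -7]
  [5, 4, 4]

Apply the min-plus product entry-by-entry:
  C[0][0] = min over k of (A[0][0] + B[0][0] = 9 + 8 = 17, A[0][1] + B[1][0] = -4 + -4 = -8, A[0][2] + B[2][0] = -3 + 5 = 2) = -8 (attained at k = 1)
  C[0][1] = min over k of (A[0][0] + B[0][1] = 9 + -4 = 5, A[0][1] + B[1][1] = -4 + -5 = -9, A[0][2] + B[2][1] = -3 + -3 = -6) = -9 (attained at k = 1)
  C[0][2] = min over k of (A[0][0] + B[0][2] = 9 + 4 = 13, A[0][1] + B[1][2] = -4 + -5 = -9, A[0][2] + B[2][2] = -3 + -3 = -6) = -9 (attained at k = 1)
  C[1][0] = min over k of (A[1][0] + B[0][0] = -2 + 8 = 6, A[1][1] + B[1][0] = -2 + -4 = -6, A[1][2] + B[2][0] = 8 + 5 = 13) = -6 (attained at k = 1)
  C[1][1] = min over k of (A[1][0] + B[0][1] = -2 + -4 = -6, A[1][1] + B[1][1] = -2 + -5 = -7, A[1][2] + B[2][1] = 8 + -3 = 5) = -7 (attained at k = 1)
  C[1][2] = min over k of (A[1][0] + B[0][2] = -2 + 4 = 2, A[1][1] + B[1][2] = -2 + -5 = -7, A[1][2] + B[2][2] = 8 + -3 = 5) = -7 (attained at k = 1)
  C[2][0] = min over k of (A[2][0] + B[0][0] = 9 + 8 = 17, A[2][1] + B[1][0] = 9 + -4 = 5, A[2][2] + B[2][0] = 8 + 5 = 13) = 5 (attained at k = 1)
  C[2][1] = min over k of (A[2][0] + B[0][1] = 9 + -4 = 5, A[2][1] + B[1][1] = 9 + -5 = 4, A[2][2] + B[2][1] = 8 + -3 = 5) = 4 (attained at k = 1)
  C[2][2] = min over k of (A[2][0] + B[0][2] = 9 + 4 = 13, A[2][1] + B[1][2] = 9 + -5 = 4, A[2][2] + B[2][2] = 8 + -3 = 5) = 4 (attained at k = 1)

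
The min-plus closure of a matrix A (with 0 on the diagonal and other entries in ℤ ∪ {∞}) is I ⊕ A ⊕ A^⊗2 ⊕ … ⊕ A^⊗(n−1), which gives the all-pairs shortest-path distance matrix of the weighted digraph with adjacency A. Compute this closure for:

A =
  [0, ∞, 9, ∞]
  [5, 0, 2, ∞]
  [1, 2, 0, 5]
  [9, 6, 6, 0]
Closure =
  [0, 11, 9, 14]
  [3, 0, 2, 7]
  [1, 2, 0, 5]
  [7, 6, 6, 0]

This is the Floyd-Warshall all-pairs shortest-path computation. For each intermediate vertex k = 0, 1, …, 3, update dist[i][j] ← min(dist[i][j], dist[i][k] + dist[k][j]). The final matrix gives, for each (i, j), the minimum total weight of any directed path from i to j (possibly empty when i = j).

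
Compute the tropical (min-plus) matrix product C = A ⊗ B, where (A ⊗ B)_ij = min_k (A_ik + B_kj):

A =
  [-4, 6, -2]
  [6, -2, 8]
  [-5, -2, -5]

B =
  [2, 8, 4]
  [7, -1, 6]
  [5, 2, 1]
A ⊗ B =
  [-2, 0, -1]
  [5, -3, 4]
  [-3, -3, -4]

Apply the min-plus product entry-by-entry:
  C[0][0] = min over k of (A[0][0] + B[0][0] = -4 + 2 = -2, A[0][1] + B[1][0] = 6 + 7 = 13, A[0][2] + B[2][0] = -2 + 5 = 3) = -2 (attained at k = 0)
  C[0][1] = min over k of (A[0][0] + B[0][1] = -4 + 8 = 4, A[0][1] + B[1][1] = 6 + -1 = 5, A[0][2] + B[2][1] = -2 + 2 = 0) = 0 (attained at k = 2)
  C[0][2] = min over k of (A[0][0] + B[0][2] = -4 + 4 = 0, A[0][1] + B[1][2] = 6 + 6 = 12, A[0][2] + B[2][2] = -2 + 1 = -1) = -1 (attained at k = 2)
  C[1][0] = min over k of (A[1][0] + B[0][0] = 6 + 2 = 8, A[1][1] + B[1][0] = -2 + 7 = 5, A[1][2] + B[2][0] = 8 + 5 = 13) = 5 (attained at k = 1)
  C[1][1] = min over k of (A[1][0] + B[0][1] = 6 + 8 = 14, A[1][1] + B[1][1] = -2 + -1 = -3, A[1][2] + B[2][1] = 8 + 2 = 10) = -3 (attained at k = 1)
  C[1][2] = min over k of (A[1][0] + B[0][2] = 6 + 4 = 10, A[1][1] + B[1][2] = -2 + 6 = 4, A[1][2] + B[2][2] = 8 + 1 = 9) = 4 (attained at k = 1)
  C[2][0] = min over k of (A[2][0] + B[0][0] = -5 + 2 = -3, A[2][1] + B[1][0] = -2 + 7 = 5, A[2][2] + B[2][0] = -5 + 5 = 0) = -3 (attained at k = 0)
  C[2][1] = min over k of (A[2][0] + B[0][1] = -5 + 8 = 3, A[2][1] + B[1][1] = -2 + -1 = -3, A[2][2] + B[2][1] = -5 + 2 = -3) = -3 (attained at k = 1)
  C[2][2] = min over k of (A[2][0] + B[0][2] = -5 + 4 = -1, A[2][1] + B[1][2] = -2 + 6 = 4, A[2][2] + B[2][2] = -5 + 1 = -4) = -4 (attained at k = 2)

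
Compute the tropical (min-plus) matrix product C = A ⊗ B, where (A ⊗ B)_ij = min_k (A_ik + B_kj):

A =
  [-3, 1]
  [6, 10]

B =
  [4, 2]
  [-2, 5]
A ⊗ B =
  [-1, -1]
  [8, 8]

Apply the min-plus product entry-by-entry:
  C[0][0] = min over k of (A[0][0] + B[0][0] = -3 + 4 = 1, A[0][1] + B[1][0] = 1 + -2 = -1) = -1 (attained at k = 1)
  C[0][1] = min over k of (A[0][0] + B[0][1] = -3 + 2 = -1, A[0][1] + B[1][1] = 1 + 5 = 6) = -1 (attained at k = 0)
  C[1][0] = min over k of (A[1][0] + B[0][0] = 6 + 4 = 10, A[1][1] + B[1][0] = 10 + -2 = 8) = 8 (attained at k = 1)
  C[1][1] = min over k of (A[1][0] + B[0][1] = 6 + 2 = 8, A[1][1] + B[1][1] = 10 + 5 = 15) = 8 (attained at k = 0)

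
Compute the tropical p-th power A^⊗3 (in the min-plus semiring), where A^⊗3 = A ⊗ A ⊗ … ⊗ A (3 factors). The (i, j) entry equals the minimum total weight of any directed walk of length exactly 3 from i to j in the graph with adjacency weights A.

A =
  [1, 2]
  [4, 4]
A^⊗3 =
  [3, 4]
  [6, 7]

Each entry (A^⊗3)_ij equals the minimum over all length-3 walks i = v_0 → v_1 → … → v_3 = j of Σ_t A[v_t][v_{t+1}]. For example, for (i, j) = (0, 1) we minimise over 4 possible intermediate vertex sequences; the minimum is 4, attained along the walk 0 → 0 → 0 → 1.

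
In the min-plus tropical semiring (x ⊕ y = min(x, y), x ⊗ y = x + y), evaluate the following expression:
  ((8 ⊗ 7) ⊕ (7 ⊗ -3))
((8 ⊗ 7) ⊕ (7 ⊗ -3)) = 4

Expand innermost to outermost. Recall ⊕ takes the minimum of its arguments and ⊗ takes their sum. Working out the expression ((8 ⊗ 7) ⊕ (7 ⊗ -3)) gives 4.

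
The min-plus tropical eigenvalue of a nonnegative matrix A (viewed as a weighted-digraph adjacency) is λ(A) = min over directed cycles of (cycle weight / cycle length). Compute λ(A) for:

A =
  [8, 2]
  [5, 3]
λ(A) = 3

Enumerate directed cycles and compute their means (weight / length). Sample:
  cycle 0 → 0: weight = 8, length = 1, mean = 8/1 ≈ 8.000
  cycle 1 → 1: weight = 3, length = 1, mean = 3/1 ≈ 3.000
  cycle 0 → 1 → 0: weight = 7, length = 2, mean = 7/2 ≈ 3.500
  cycle 1 → 0 → 1: weight = 7, length = 2, mean = 7/2 ≈ 3.500
Minimum mean = 3.000, attained e.g. along the cycle 1 → 1 with weight 3 and length 1. So λ(A) = 3/1 = 3.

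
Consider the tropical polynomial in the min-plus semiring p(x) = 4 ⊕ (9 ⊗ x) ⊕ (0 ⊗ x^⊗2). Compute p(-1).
p(-1) = -2

A tropical monomial a ⊗ x^⊗i evaluates to a + i · x. Evaluating each term at x = -1:
  Term 0 contributes 4 + 0 · -1 = 4
  Term 1 contributes 9 + 1 · -1 = 8
  Term 2 contributes 0 + 2 · -1 = -2
p(-1) = ⊕ of these = min[4, 8, -2] = -2.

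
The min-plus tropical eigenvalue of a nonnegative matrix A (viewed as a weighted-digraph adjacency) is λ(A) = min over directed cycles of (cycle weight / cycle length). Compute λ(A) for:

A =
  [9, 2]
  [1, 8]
λ(A) = 3/2

Enumerate directed cycles and compute their means (weight / length). Sample:
  cycle 0 → 0: weight = 9, length = 1, mean = 9/1 ≈ 9.000
  cycle 1 → 1: weight = 8, length = 1, mean = 8/1 ≈ 8.000
  cycle 0 → 1 → 0: weight = 3, length = 2, mean = 3/2 ≈ 1.500
  cycle 1 → 0 → 1: weight = 3, length = 2, mean = 3/2 ≈ 1.500
Minimum mean = 1.500, attained e.g. along the cycle 0 → 1 → 0 with weight 3 and length 2. So λ(A) = 3/2 = 3/2.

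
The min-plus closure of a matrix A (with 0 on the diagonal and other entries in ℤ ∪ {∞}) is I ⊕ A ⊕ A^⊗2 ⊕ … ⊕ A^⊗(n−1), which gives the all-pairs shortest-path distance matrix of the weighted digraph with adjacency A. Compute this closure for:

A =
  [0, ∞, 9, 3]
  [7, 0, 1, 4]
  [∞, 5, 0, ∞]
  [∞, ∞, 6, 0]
Closure =
  [0, 14, 9, 3]
  [7, 0, 1, 4]
  [12, 5, 0, 9]
  [18, 11, 6, 0]

This is the Floyd-Warshall all-pairs shortest-path computation. For each intermediate vertex k = 0, 1, …, 3, update dist[i][j] ← min(dist[i][j], dist[i][k] + dist[k][j]). The final matrix gives, for each (i, j), the minimum total weight of any directed path from i to j (possibly empty when i = j).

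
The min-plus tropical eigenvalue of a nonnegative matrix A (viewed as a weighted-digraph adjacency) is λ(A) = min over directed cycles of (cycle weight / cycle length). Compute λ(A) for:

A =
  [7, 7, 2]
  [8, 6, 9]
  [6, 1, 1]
λ(A) = 1

Enumerate directed cycles and compute their means (weight / length). Sample:
  cycle 0 → 0: weight = 7, length = 1, mean = 7/1 ≈ 7.000
  cycle 1 → 1: weight = 6, length = 1, mean = 6/1 ≈ 6.000
  cycle 2 → 2: weight = 1, length = 1, mean = 1/1 ≈ 1.000
  cycle 0 → 1 → 0: weight = 15, length = 2, mean = 15/2 ≈ 7.500
  cycle 0 → 2 → 0: weight = 8, length = 2, mean = 8/2 ≈ 4.000
  cycle 1 → 0 → 1: weight = 15, length = 2, mean = 15/2 ≈ 7.500
Minimum mean = 1.000, attained e.g. along the cycle 2 → 2 with weight 1 and length 1. So λ(A) = 1/1 = 1.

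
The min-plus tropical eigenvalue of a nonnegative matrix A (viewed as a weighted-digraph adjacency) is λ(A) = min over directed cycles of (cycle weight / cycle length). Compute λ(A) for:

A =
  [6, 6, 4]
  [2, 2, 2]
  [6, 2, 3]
λ(A) = 2

Enumerate directed cycles and compute their means (weight / length). Sample:
  cycle 0 → 0: weight = 6, length = 1, mean = 6/1 ≈ 6.000
  cycle 1 → 1: weight = 2, length = 1, mean = 2/1 ≈ 2.000
  cycle 2 → 2: weight = 3, length = 1, mean = 3/1 ≈ 3.000
  cycle 0 → 1 → 0: weight = 8, length = 2, mean = 8/2 ≈ 4.000
  cycle 0 → 2 → 0: weight = 10, length = 2, mean = 10/2 ≈ 5.000
  cycle 1 → 0 → 1: weight = 8, length = 2, mean = 8/2 ≈ 4.000
Minimum mean = 2.000, attained e.g. along the cycle 1 → 1 with weight 2 and length 1. So λ(A) = 2/1 = 2.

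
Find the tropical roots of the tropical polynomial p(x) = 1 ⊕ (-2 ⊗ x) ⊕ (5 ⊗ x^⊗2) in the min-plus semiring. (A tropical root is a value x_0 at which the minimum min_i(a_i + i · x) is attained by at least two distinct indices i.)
Roots: {-7, 3}

Each tropical root is a break point of the lower envelope of the lines y = a_i + i · x (there are 3 lines, with slopes 0, 1, ..., 2). Only the lines that attain the minimum somewhere contribute to roots; other lines are dominated. Here the surviving (envelope) indices are i = 2, i = 1, i = 0.
Intersections between consecutive envelope lines give the roots: for adjacent envelope indices i < j the intersection is x = (a_i − a_j) / (j − i). Reading off the sorted break points: {-7, 3}.
Verification: at each break x_0, at least two indices attain the minimum of min_i(a_i + i · x_0).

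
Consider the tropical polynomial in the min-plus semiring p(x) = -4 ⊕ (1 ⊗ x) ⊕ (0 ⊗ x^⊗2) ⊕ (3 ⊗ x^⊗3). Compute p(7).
p(7) = -4

A tropical monomial a ⊗ x^⊗i evaluates to a + i · x. Evaluating each term at x = 7:
  Term 0 contributes -4 + 0 · 7 = -4
  Term 1 contributes 1 + 1 · 7 = 8
  Term 2 contributes 0 + 2 · 7 = 14
  Term 3 contributes 3 + 3 · 7 = 24
p(7) = ⊕ of these = min[-4, 8, 14, 24] = -4.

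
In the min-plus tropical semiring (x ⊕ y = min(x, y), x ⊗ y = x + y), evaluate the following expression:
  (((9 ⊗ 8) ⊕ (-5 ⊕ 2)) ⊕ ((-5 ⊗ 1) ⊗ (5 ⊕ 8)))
(((9 ⊗ 8) ⊕ (-5 ⊕ 2)) ⊕ ((-5 ⊗ 1) ⊗ (5 ⊕ 8))) = -5

Expand innermost to outermost. Recall ⊕ takes the minimum of its arguments and ⊗ takes their sum. Working out the expression (((9 ⊗ 8) ⊕ (-5 ⊕ 2)) ⊕ ((-5 ⊗ 1) ⊗ (5 ⊕ 8))) gives -5.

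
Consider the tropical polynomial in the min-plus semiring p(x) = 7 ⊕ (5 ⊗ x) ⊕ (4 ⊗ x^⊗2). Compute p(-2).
p(-2) = 0

A tropical monomial a ⊗ x^⊗i evaluates to a + i · x. Evaluating each term at x = -2:
  Term 0 contributes 7 + 0 · -2 = 7
  Term 1 contributes 5 + 1 · -2 = 3
  Term 2 contributes 4 + 2 · -2 = 0
p(-2) = ⊕ of these = min[7, 3, 0] = 0.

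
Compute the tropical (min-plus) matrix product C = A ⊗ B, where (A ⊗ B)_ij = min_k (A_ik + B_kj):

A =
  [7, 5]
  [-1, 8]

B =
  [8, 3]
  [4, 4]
A ⊗ B =
  [9, 9]
  [7, 2]

Apply the min-plus product entry-by-entry:
  C[0][0] = min over k of (A[0][0] + B[0][0] = 7 + 8 = 15, A[0][1] + B[1][0] = 5 + 4 = 9) = 9 (attained at k = 1)
  C[0][1] = min over k of (A[0][0] + B[0][1] = 7 + 3 = 10, A[0][1] + B[1][1] = 5 + 4 = 9) = 9 (attained at k = 1)
  C[1][0] = min over k of (A[1][0] + B[0][0] = -1 + 8 = 7, A[1][1] + B[1][0] = 8 + 4 = 12) = 7 (attained at k = 0)
  C[1][1] = min over k of (A[1][0] + B[0][1] = -1 + 3 = 2, A[1][1] + B[1][1] = 8 + 4 = 12) = 2 (attained at k = 0)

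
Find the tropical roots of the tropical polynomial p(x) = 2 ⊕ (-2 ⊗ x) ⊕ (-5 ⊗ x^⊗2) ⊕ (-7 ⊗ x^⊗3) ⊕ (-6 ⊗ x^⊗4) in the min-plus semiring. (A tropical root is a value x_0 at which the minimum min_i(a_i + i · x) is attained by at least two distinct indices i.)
Roots: {-1, 2, 3, 4}

Each tropical root is a break point of the lower envelope of the lines y = a_i + i · x (there are 5 lines, with slopes 0, 1, ..., 4). Only the lines that attain the minimum somewhere contribute to roots; other lines are dominated. Here the surviving (envelope) indices are i = 4, i = 3, i = 2, i = 1, i = 0.
Intersections between consecutive envelope lines give the roots: for adjacent envelope indices i < j the intersection is x = (a_i − a_j) / (j − i). Reading off the sorted break points: {-1, 2, 3, 4}.
Verification: at each break x_0, at least two indices attain the minimum of min_i(a_i + i · x_0).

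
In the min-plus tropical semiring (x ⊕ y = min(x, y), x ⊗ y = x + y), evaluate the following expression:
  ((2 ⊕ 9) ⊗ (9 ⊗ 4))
((2 ⊕ 9) ⊗ (9 ⊗ 4)) = 15

Expand innermost to outermost. Recall ⊕ takes the minimum of its arguments and ⊗ takes their sum. Working out the expression ((2 ⊕ 9) ⊗ (9 ⊗ 4)) gives 15.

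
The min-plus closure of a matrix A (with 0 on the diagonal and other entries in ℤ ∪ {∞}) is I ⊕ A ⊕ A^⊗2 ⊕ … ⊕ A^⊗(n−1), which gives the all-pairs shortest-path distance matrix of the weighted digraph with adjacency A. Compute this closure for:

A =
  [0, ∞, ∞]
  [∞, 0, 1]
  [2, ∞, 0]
Closure =
  [0, ∞, ∞]
  [3, 0, 1]
  [2, ∞, 0]

This is the Floyd-Warshall all-pairs shortest-path computation. For each intermediate vertex k = 0, 1, …, 2, update dist[i][j] ← min(dist[i][j], dist[i][k] + dist[k][j]). The final matrix gives, for each (i, j), the minimum total weight of any directed path from i to j (possibly empty when i = j).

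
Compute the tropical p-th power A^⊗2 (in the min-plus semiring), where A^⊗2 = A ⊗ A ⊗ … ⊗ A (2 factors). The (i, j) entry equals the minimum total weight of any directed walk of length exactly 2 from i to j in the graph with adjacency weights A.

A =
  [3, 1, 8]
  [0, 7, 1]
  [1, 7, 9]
A^⊗2 =
  [1, 4, 2]
  [2, 1, 8]
  [4, 2, 8]

Each entry (A^⊗2)_ij equals the minimum over all length-2 walks i = v_0 → v_1 → … → v_2 = j of Σ_t A[v_t][v_{t+1}]. For example, for (i, j) = (0, 2) we minimise over 3 possible intermediate vertex sequences; the minimum is 2, attained along the walk 0 → 1 → 2.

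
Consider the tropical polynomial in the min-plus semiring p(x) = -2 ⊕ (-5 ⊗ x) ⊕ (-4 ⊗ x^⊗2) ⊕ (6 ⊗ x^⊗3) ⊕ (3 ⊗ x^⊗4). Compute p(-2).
p(-2) = -8

A tropical monomial a ⊗ x^⊗i evaluates to a + i · x. Evaluating each term at x = -2:
  Term 0 contributes -2 + 0 · -2 = -2
  Term 1 contributes -5 + 1 · -2 = -7
  Term 2 contributes -4 + 2 · -2 = -8
  Term 3 contributes 6 + 3 · -2 = 0
  Term 4 contributes 3 + 4 · -2 = -5
p(-2) = ⊕ of these = min[-2, -7, -8, 0, -5] = -8.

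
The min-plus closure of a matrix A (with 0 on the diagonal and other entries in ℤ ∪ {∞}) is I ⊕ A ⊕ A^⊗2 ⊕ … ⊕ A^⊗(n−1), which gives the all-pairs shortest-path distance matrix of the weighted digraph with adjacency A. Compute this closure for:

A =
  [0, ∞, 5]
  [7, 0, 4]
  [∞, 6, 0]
Closure =
  [0, 11, 5]
  [7, 0, 4]
  [13, 6, 0]

This is the Floyd-Warshall all-pairs shortest-path computation. For each intermediate vertex k = 0, 1, …, 2, update dist[i][j] ← min(dist[i][j], dist[i][k] + dist[k][j]). The final matrix gives, for each (i, j), the minimum total weight of any directed path from i to j (possibly empty when i = j).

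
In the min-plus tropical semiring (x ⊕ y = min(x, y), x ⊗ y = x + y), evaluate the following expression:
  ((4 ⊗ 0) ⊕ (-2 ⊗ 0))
((4 ⊗ 0) ⊕ (-2 ⊗ 0)) = -2

Expand innermost to outermost. Recall ⊕ takes the minimum of its arguments and ⊗ takes their sum. Working out the expression ((4 ⊗ 0) ⊕ (-2 ⊗ 0)) gives -2.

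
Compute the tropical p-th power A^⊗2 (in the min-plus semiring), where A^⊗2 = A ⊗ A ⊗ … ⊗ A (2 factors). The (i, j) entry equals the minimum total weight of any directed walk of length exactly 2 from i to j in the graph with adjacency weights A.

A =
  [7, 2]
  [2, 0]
A^⊗2 =
  [4, 2]
  [2, 0]

Each entry (A^⊗2)_ij equals the minimum over all length-2 walks i = v_0 → v_1 → … → v_2 = j of Σ_t A[v_t][v_{t+1}]. For example, for (i, j) = (0, 1) we minimise over 2 possible intermediate vertex sequences; the minimum is 2, attained along the walk 0 → 1 → 1.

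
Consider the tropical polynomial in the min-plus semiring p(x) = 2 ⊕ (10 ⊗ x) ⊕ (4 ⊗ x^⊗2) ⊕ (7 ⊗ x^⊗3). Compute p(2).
p(2) = 2

A tropical monomial a ⊗ x^⊗i evaluates to a + i · x. Evaluating each term at x = 2:
  Term 0 contributes 2 + 0 · 2 = 2
  Term 1 contributes 10 + 1 · 2 = 12
  Term 2 contributes 4 + 2 · 2 = 8
  Term 3 contributes 7 + 3 · 2 = 13
p(2) = ⊕ of these = min[2, 12, 8, 13] = 2.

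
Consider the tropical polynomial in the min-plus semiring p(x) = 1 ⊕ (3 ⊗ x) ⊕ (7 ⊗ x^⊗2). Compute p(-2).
p(-2) = 1

A tropical monomial a ⊗ x^⊗i evaluates to a + i · x. Evaluating each term at x = -2:
  Term 0 contributes 1 + 0 · -2 = 1
  Term 1 contributes 3 + 1 · -2 = 1
  Term 2 contributes 7 + 2 · -2 = 3
p(-2) = ⊕ of these = min[1, 1, 3] = 1.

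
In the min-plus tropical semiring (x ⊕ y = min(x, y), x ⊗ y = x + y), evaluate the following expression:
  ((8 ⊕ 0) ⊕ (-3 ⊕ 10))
((8 ⊕ 0) ⊕ (-3 ⊕ 10)) = -3

Expand innermost to outermost. Recall ⊕ takes the minimum of its arguments and ⊗ takes their sum. Working out the expression ((8 ⊕ 0) ⊕ (-3 ⊕ 10)) gives -3.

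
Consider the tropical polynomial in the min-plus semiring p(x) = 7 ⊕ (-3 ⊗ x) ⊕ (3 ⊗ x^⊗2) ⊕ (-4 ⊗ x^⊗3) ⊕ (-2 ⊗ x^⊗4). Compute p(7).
p(7) = 4

A tropical monomial a ⊗ x^⊗i evaluates to a + i · x. Evaluating each term at x = 7:
  Term 0 contributes 7 + 0 · 7 = 7
  Term 1 contributes -3 + 1 · 7 = 4
  Term 2 contributes 3 + 2 · 7 = 17
  Term 3 contributes -4 + 3 · 7 = 17
  Term 4 contributes -2 + 4 · 7 = 26
p(7) = ⊕ of these = min[7, 4, 17, 17, 26] = 4.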